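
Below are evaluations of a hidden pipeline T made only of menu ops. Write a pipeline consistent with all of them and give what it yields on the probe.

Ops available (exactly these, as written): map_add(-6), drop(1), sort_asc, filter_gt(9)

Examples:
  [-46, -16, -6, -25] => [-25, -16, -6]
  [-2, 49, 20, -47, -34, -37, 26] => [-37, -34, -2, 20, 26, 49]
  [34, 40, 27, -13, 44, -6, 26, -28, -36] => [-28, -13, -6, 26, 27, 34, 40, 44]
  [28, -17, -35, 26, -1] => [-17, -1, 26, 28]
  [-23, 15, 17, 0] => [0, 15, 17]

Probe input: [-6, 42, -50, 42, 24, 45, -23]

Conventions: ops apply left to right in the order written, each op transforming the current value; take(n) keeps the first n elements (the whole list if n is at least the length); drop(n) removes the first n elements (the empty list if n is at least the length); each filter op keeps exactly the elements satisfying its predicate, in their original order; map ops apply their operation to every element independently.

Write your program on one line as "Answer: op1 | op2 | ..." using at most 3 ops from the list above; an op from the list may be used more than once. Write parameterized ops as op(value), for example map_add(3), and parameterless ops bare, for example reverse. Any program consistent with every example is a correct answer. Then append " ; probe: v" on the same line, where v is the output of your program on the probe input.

sort_asc | drop(1) ; probe: [-23, -6, 24, 42, 42, 45]

Check, running the answer program on each example:
  [-46, -16, -6, -25] -> [-46, -25, -16, -6] -> [-25, -16, -6]
  [-2, 49, 20, -47, -34, -37, 26] -> [-47, -37, -34, -2, 20, 26, 49] -> [-37, -34, -2, 20, 26, 49]
  [34, 40, 27, -13, 44, -6, 26, -28, -36] -> [-36, -28, -13, -6, 26, 27, 34, 40, 44] -> [-28, -13, -6, 26, 27, 34, 40, 44]
  [28, -17, -35, 26, -1] -> [-35, -17, -1, 26, 28] -> [-17, -1, 26, 28]
  [-23, 15, 17, 0] -> [-23, 0, 15, 17] -> [0, 15, 17]
  probe: [-6, 42, -50, 42, 24, 45, -23] -> [-50, -23, -6, 24, 42, 42, 45] -> [-23, -6, 24, 42, 42, 45]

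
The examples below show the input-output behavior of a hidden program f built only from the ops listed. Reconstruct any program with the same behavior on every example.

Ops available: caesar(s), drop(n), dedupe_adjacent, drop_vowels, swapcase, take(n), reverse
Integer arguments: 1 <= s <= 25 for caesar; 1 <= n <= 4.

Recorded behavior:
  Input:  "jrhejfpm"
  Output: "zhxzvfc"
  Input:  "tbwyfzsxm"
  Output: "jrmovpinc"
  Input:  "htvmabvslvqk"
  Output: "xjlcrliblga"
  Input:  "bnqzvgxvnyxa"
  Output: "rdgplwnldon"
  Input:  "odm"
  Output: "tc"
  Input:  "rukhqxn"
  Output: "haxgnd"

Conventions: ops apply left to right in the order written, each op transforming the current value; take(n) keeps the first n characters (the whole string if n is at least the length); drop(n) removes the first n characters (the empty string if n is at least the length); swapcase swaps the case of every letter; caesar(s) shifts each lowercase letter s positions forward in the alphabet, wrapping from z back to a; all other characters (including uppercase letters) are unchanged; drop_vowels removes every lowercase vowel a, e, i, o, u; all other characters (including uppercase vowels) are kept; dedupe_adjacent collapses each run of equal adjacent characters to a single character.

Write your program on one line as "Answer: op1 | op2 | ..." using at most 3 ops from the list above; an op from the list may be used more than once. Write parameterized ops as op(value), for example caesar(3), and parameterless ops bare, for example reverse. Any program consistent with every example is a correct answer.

drop_vowels | caesar(16)

Check, running the answer program on each example:
  "jrhejfpm" -> "jrhjfpm" -> "zhxzvfc"
  "tbwyfzsxm" -> "tbwyfzsxm" -> "jrmovpinc"
  "htvmabvslvqk" -> "htvmbvslvqk" -> "xjlcrliblga"
  "bnqzvgxvnyxa" -> "bnqzvgxvnyx" -> "rdgplwnldon"
  "odm" -> "dm" -> "tc"
  "rukhqxn" -> "rkhqxn" -> "haxgnd"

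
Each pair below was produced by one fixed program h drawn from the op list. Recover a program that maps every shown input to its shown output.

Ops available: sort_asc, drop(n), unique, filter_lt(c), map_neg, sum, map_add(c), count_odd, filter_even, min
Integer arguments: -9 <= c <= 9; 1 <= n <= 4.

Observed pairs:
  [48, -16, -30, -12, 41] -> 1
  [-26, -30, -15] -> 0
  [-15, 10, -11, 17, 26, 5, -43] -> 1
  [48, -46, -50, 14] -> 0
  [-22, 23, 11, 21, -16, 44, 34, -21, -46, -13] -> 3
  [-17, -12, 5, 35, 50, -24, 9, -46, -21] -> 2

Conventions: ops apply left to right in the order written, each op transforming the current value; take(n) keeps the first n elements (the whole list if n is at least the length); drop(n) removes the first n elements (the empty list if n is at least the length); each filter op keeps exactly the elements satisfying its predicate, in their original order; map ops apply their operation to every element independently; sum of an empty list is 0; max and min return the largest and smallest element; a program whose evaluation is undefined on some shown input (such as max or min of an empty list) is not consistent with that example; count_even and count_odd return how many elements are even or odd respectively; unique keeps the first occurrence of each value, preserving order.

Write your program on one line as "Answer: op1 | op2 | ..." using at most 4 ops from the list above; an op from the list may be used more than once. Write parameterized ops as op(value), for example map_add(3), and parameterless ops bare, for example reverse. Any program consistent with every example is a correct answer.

map_neg | filter_lt(-7) | count_odd

Check, running the answer program on each example:
  [48, -16, -30, -12, 41] -> [-48, 16, 30, 12, -41] -> [-48, -41] -> 1
  [-26, -30, -15] -> [26, 30, 15] -> [] -> 0
  [-15, 10, -11, 17, 26, 5, -43] -> [15, -10, 11, -17, -26, -5, 43] -> [-10, -17, -26] -> 1
  [48, -46, -50, 14] -> [-48, 46, 50, -14] -> [-48, -14] -> 0
  [-22, 23, 11, 21, -16, 44, 34, -21, -46, -13] -> [22, -23, -11, -21, 16, -44, -34, 21, 46, 13] -> [-23, -11, -21, -44, -34] -> 3
  [-17, -12, 5, 35, 50, -24, 9, -46, -21] -> [17, 12, -5, -35, -50, 24, -9, 46, 21] -> [-35, -50, -9] -> 2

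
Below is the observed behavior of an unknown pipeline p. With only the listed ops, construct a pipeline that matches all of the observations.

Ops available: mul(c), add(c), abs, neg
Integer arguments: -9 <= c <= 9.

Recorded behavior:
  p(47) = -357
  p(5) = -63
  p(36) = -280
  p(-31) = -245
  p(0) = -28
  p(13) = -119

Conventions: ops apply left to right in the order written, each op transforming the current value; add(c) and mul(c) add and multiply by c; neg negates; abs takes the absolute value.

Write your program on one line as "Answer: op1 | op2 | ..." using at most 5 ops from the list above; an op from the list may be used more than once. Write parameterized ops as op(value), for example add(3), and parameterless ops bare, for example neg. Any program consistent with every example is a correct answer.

neg | abs | neg | add(-4) | mul(7)

Check, running the answer program on each example:
  47 -> -47 -> 47 -> -47 -> -51 -> -357
  5 -> -5 -> 5 -> -5 -> -9 -> -63
  36 -> -36 -> 36 -> -36 -> -40 -> -280
  -31 -> 31 -> 31 -> -31 -> -35 -> -245
  0 -> 0 -> 0 -> 0 -> -4 -> -28
  13 -> -13 -> 13 -> -13 -> -17 -> -119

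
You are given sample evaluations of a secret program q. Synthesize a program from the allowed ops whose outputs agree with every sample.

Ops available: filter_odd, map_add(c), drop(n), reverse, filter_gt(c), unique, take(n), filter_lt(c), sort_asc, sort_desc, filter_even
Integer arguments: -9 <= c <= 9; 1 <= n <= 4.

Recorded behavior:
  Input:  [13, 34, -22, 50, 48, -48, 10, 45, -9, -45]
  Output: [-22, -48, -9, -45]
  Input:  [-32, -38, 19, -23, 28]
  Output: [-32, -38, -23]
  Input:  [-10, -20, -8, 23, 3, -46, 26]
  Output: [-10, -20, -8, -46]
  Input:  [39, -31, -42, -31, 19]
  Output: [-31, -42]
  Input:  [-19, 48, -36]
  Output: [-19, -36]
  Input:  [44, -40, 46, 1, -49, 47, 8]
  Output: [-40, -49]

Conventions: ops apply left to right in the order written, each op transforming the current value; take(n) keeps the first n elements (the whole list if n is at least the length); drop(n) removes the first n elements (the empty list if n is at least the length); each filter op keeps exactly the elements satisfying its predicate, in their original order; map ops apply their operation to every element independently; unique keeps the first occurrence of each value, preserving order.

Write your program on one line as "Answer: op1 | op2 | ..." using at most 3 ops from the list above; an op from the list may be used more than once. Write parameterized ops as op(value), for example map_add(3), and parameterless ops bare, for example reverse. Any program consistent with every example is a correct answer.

unique | filter_lt(-5)

Check, running the answer program on each example:
  [13, 34, -22, 50, 48, -48, 10, 45, -9, -45] -> [13, 34, -22, 50, 48, -48, 10, 45, -9, -45] -> [-22, -48, -9, -45]
  [-32, -38, 19, -23, 28] -> [-32, -38, 19, -23, 28] -> [-32, -38, -23]
  [-10, -20, -8, 23, 3, -46, 26] -> [-10, -20, -8, 23, 3, -46, 26] -> [-10, -20, -8, -46]
  [39, -31, -42, -31, 19] -> [39, -31, -42, 19] -> [-31, -42]
  [-19, 48, -36] -> [-19, 48, -36] -> [-19, -36]
  [44, -40, 46, 1, -49, 47, 8] -> [44, -40, 46, 1, -49, 47, 8] -> [-40, -49]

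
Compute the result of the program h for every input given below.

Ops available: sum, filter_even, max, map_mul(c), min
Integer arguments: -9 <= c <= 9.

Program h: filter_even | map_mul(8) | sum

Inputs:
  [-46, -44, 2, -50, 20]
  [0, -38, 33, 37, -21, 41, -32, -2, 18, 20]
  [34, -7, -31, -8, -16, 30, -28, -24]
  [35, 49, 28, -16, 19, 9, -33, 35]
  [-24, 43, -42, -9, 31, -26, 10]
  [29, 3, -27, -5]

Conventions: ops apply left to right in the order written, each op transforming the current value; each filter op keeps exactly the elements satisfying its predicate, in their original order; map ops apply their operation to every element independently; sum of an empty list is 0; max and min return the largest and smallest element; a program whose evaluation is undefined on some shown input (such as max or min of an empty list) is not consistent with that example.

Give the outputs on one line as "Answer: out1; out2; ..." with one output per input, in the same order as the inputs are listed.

-944; -272; -96; 96; -656; 0

Execution, op by op:
  [-46, -44, 2, -50, 20] -> [-46, -44, 2, -50, 20] -> [-368, -352, 16, -400, 160] -> -944
  [0, -38, 33, 37, -21, 41, -32, -2, 18, 20] -> [0, -38, -32, -2, 18, 20] -> [0, -304, -256, -16, 144, 160] -> -272
  [34, -7, -31, -8, -16, 30, -28, -24] -> [34, -8, -16, 30, -28, -24] -> [272, -64, -128, 240, -224, -192] -> -96
  [35, 49, 28, -16, 19, 9, -33, 35] -> [28, -16] -> [224, -128] -> 96
  [-24, 43, -42, -9, 31, -26, 10] -> [-24, -42, -26, 10] -> [-192, -336, -208, 80] -> -656
  [29, 3, -27, -5] -> [] -> [] -> 0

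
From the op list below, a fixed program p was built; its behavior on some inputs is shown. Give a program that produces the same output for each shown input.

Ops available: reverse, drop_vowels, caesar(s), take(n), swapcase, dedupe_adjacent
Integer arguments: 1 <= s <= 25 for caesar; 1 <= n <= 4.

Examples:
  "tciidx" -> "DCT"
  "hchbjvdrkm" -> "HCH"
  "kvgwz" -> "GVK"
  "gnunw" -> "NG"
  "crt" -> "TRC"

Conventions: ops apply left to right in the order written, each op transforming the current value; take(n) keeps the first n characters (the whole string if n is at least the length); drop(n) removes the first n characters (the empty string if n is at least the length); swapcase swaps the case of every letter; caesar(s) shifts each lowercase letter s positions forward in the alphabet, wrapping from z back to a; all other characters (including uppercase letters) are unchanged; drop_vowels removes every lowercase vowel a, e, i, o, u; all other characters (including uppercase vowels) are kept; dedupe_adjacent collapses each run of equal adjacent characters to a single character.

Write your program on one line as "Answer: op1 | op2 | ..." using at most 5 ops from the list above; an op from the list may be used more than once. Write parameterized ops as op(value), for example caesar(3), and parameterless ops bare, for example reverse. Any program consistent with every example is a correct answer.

drop_vowels | swapcase | take(3) | dedupe_adjacent | reverse

Check, running the answer program on each example:
  "tciidx" -> "tcdx" -> "TCDX" -> "TCD" -> "TCD" -> "DCT"
  "hchbjvdrkm" -> "hchbjvdrkm" -> "HCHBJVDRKM" -> "HCH" -> "HCH" -> "HCH"
  "kvgwz" -> "kvgwz" -> "KVGWZ" -> "KVG" -> "KVG" -> "GVK"
  "gnunw" -> "gnnw" -> "GNNW" -> "GNN" -> "GN" -> "NG"
  "crt" -> "crt" -> "CRT" -> "CRT" -> "CRT" -> "TRC"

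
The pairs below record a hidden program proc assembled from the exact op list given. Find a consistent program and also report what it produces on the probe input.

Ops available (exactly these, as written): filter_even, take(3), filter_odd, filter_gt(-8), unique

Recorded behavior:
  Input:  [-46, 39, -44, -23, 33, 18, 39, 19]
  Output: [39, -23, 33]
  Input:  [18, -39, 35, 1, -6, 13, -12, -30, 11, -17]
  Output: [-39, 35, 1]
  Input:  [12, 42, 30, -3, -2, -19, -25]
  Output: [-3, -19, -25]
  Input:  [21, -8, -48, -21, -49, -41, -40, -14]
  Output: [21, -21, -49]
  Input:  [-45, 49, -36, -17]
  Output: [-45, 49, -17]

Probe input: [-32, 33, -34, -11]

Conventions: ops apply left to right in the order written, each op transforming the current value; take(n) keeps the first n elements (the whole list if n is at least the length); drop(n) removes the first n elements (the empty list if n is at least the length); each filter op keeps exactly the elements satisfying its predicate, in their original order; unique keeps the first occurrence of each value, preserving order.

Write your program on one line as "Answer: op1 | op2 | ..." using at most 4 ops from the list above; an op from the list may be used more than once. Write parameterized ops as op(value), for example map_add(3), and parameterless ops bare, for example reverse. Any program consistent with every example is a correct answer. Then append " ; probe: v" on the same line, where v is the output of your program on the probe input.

unique | filter_odd | take(3) ; probe: [33, -11]

Check, running the answer program on each example:
  [-46, 39, -44, -23, 33, 18, 39, 19] -> [-46, 39, -44, -23, 33, 18, 19] -> [39, -23, 33, 19] -> [39, -23, 33]
  [18, -39, 35, 1, -6, 13, -12, -30, 11, -17] -> [18, -39, 35, 1, -6, 13, -12, -30, 11, -17] -> [-39, 35, 1, 13, 11, -17] -> [-39, 35, 1]
  [12, 42, 30, -3, -2, -19, -25] -> [12, 42, 30, -3, -2, -19, -25] -> [-3, -19, -25] -> [-3, -19, -25]
  [21, -8, -48, -21, -49, -41, -40, -14] -> [21, -8, -48, -21, -49, -41, -40, -14] -> [21, -21, -49, -41] -> [21, -21, -49]
  [-45, 49, -36, -17] -> [-45, 49, -36, -17] -> [-45, 49, -17] -> [-45, 49, -17]
  probe: [-32, 33, -34, -11] -> [-32, 33, -34, -11] -> [33, -11] -> [33, -11]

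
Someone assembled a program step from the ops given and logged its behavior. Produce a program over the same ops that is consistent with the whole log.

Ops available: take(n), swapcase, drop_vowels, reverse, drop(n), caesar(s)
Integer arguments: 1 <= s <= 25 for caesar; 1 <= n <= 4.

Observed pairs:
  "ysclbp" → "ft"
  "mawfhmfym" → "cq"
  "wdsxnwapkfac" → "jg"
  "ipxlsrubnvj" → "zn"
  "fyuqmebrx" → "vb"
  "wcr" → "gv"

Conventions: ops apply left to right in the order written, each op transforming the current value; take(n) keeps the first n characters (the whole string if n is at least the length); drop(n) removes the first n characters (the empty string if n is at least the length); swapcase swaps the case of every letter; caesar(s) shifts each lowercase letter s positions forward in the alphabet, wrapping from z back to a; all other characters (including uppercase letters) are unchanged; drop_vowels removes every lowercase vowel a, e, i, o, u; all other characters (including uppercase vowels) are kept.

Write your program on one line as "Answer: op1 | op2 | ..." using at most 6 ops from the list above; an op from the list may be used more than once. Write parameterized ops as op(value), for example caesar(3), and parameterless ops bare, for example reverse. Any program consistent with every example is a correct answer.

drop_vowels | reverse | caesar(4) | take(2) | reverse

Check, running the answer program on each example:
  "ysclbp" -> "ysclbp" -> "pblcsy" -> "tfpgwc" -> "tf" -> "ft"
  "mawfhmfym" -> "mwfhmfym" -> "myfmhfwm" -> "qcjqljaq" -> "qc" -> "cq"
  "wdsxnwapkfac" -> "wdsxnwpkfc" -> "cfkpwnxsdw" -> "gjotarbwha" -> "gj" -> "jg"
  "ipxlsrubnvj" -> "pxlsrbnvj" -> "jvnbrslxp" -> "nzrfvwpbt" -> "nz" -> "zn"
  "fyuqmebrx" -> "fyqmbrx" -> "xrbmqyf" -> "bvfqucj" -> "bv" -> "vb"
  "wcr" -> "wcr" -> "rcw" -> "vga" -> "vg" -> "gv"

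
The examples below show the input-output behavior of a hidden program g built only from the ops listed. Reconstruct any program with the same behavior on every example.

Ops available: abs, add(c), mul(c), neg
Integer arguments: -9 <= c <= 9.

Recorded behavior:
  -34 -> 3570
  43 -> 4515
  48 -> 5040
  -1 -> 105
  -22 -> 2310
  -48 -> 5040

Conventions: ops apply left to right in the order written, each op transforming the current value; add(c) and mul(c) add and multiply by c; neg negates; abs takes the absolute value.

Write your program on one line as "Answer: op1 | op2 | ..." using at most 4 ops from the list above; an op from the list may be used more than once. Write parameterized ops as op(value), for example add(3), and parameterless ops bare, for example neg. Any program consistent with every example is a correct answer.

mul(3) | mul(5) | mul(7) | abs

Check, running the answer program on each example:
  -34 -> -102 -> -510 -> -3570 -> 3570
  43 -> 129 -> 645 -> 4515 -> 4515
  48 -> 144 -> 720 -> 5040 -> 5040
  -1 -> -3 -> -15 -> -105 -> 105
  -22 -> -66 -> -330 -> -2310 -> 2310
  -48 -> -144 -> -720 -> -5040 -> 5040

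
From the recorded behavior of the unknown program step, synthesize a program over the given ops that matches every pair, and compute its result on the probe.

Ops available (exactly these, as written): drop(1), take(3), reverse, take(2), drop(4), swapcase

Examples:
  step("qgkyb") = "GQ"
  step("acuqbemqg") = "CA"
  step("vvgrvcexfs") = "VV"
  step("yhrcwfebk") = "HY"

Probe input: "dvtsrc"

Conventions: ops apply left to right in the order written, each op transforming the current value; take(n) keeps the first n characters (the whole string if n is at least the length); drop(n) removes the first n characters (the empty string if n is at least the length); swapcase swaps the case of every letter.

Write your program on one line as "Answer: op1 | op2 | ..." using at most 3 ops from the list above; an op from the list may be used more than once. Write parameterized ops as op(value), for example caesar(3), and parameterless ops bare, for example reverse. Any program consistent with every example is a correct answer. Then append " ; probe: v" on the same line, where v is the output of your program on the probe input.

take(2) | swapcase | reverse ; probe: "VD"

Check, running the answer program on each example:
  "qgkyb" -> "qg" -> "QG" -> "GQ"
  "acuqbemqg" -> "ac" -> "AC" -> "CA"
  "vvgrvcexfs" -> "vv" -> "VV" -> "VV"
  "yhrcwfebk" -> "yh" -> "YH" -> "HY"
  probe: "dvtsrc" -> "dv" -> "DV" -> "VD"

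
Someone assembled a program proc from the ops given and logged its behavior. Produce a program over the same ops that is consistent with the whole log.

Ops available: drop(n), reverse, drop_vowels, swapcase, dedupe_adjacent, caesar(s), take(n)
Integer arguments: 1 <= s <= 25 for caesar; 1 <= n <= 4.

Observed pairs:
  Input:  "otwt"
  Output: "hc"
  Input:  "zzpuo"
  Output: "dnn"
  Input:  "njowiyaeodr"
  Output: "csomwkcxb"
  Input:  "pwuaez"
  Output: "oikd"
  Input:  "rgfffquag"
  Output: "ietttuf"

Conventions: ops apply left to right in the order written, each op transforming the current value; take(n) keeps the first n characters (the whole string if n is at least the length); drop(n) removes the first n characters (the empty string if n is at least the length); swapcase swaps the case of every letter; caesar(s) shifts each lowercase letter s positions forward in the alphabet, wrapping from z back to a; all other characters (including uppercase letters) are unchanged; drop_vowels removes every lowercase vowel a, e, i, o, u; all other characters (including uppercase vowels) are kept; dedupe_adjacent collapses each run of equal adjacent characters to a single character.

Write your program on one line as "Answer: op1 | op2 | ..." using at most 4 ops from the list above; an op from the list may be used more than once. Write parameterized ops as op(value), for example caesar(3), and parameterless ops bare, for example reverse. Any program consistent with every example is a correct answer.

caesar(14) | reverse | drop(2)

Check, running the answer program on each example:
  "otwt" -> "chkh" -> "hkhc" -> "hc"
  "zzpuo" -> "nndic" -> "cidnn" -> "dnn"
  "njowiyaeodr" -> "bxckwmoscrf" -> "frcsomwkcxb" -> "csomwkcxb"
  "pwuaez" -> "dkiosn" -> "nsoikd" -> "oikd"
  "rgfffquag" -> "futtteiou" -> "uoietttuf" -> "ietttuf"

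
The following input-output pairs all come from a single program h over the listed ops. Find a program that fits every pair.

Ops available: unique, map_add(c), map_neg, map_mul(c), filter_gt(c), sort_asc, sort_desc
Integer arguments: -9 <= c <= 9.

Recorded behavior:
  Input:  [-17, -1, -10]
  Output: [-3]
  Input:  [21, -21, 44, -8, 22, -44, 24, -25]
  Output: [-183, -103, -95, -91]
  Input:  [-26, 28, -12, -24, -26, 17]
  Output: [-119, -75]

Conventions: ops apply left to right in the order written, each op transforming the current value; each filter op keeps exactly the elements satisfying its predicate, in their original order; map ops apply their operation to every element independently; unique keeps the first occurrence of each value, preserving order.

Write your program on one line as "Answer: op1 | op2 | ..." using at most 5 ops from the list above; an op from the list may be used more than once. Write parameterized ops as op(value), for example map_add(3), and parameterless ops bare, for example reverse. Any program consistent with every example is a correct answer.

sort_desc | map_mul(4) | map_add(7) | filter_gt(-8) | map_neg

Check, running the answer program on each example:
  [-17, -1, -10] -> [-1, -10, -17] -> [-4, -40, -68] -> [3, -33, -61] -> [3] -> [-3]
  [21, -21, 44, -8, 22, -44, 24, -25] -> [44, 24, 22, 21, -8, -21, -25, -44] -> [176, 96, 88, 84, -32, -84, -100, -176] -> [183, 103, 95, 91, -25, -77, -93, -169] -> [183, 103, 95, 91] -> [-183, -103, -95, -91]
  [-26, 28, -12, -24, -26, 17] -> [28, 17, -12, -24, -26, -26] -> [112, 68, -48, -96, -104, -104] -> [119, 75, -41, -89, -97, -97] -> [119, 75] -> [-119, -75]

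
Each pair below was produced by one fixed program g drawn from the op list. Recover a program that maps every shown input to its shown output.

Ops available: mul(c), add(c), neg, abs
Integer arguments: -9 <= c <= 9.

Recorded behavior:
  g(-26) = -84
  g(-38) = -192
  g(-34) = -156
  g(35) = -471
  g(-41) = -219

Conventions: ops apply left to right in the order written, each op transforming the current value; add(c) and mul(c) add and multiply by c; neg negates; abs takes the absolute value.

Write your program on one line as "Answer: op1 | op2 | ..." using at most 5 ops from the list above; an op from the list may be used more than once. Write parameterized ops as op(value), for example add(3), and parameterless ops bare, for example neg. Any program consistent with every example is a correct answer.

add(8) | add(9) | abs | mul(-9) | add(-3)

Check, running the answer program on each example:
  -26 -> -18 -> -9 -> 9 -> -81 -> -84
  -38 -> -30 -> -21 -> 21 -> -189 -> -192
  -34 -> -26 -> -17 -> 17 -> -153 -> -156
  35 -> 43 -> 52 -> 52 -> -468 -> -471
  -41 -> -33 -> -24 -> 24 -> -216 -> -219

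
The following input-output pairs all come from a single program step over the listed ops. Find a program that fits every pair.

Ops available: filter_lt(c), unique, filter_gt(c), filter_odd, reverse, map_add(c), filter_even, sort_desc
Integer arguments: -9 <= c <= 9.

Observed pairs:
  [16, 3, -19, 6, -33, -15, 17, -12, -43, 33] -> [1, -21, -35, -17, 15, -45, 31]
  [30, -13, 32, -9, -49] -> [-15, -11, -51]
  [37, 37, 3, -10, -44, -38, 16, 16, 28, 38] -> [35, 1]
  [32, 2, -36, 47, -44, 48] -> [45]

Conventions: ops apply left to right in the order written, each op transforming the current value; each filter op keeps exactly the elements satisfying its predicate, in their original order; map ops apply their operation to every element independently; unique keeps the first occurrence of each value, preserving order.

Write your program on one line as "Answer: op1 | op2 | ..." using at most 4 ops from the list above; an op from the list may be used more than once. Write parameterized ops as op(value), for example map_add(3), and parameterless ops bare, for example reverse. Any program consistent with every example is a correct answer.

filter_odd | map_add(-2) | unique

Check, running the answer program on each example:
  [16, 3, -19, 6, -33, -15, 17, -12, -43, 33] -> [3, -19, -33, -15, 17, -43, 33] -> [1, -21, -35, -17, 15, -45, 31] -> [1, -21, -35, -17, 15, -45, 31]
  [30, -13, 32, -9, -49] -> [-13, -9, -49] -> [-15, -11, -51] -> [-15, -11, -51]
  [37, 37, 3, -10, -44, -38, 16, 16, 28, 38] -> [37, 37, 3] -> [35, 35, 1] -> [35, 1]
  [32, 2, -36, 47, -44, 48] -> [47] -> [45] -> [45]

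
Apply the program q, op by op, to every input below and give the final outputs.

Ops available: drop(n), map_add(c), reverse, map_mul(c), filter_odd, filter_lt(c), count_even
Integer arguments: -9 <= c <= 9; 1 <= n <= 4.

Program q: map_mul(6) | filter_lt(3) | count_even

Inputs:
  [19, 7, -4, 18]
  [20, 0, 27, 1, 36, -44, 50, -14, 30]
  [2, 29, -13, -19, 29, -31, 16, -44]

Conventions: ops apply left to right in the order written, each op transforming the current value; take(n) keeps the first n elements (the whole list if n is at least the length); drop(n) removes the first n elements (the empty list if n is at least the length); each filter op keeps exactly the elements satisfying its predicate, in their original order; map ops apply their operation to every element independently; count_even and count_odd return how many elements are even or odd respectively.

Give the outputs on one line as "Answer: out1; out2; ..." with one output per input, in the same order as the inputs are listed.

1; 3; 4

Execution, op by op:
  [19, 7, -4, 18] -> [114, 42, -24, 108] -> [-24] -> 1
  [20, 0, 27, 1, 36, -44, 50, -14, 30] -> [120, 0, 162, 6, 216, -264, 300, -84, 180] -> [0, -264, -84] -> 3
  [2, 29, -13, -19, 29, -31, 16, -44] -> [12, 174, -78, -114, 174, -186, 96, -264] -> [-78, -114, -186, -264] -> 4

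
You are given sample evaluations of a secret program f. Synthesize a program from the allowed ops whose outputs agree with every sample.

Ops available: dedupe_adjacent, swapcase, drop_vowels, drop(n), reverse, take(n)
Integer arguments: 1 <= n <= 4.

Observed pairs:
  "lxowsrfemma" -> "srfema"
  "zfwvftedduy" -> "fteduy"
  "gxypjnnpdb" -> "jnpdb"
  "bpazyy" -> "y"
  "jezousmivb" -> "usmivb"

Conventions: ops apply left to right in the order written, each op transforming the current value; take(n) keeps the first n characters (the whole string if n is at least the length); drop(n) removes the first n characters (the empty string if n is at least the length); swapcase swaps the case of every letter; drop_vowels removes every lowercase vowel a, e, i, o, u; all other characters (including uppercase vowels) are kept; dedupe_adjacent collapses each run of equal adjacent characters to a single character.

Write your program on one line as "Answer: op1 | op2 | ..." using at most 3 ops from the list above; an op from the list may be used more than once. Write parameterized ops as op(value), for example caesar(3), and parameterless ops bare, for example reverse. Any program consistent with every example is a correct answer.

drop(3) | drop(1) | dedupe_adjacent

Check, running the answer program on each example:
  "lxowsrfemma" -> "wsrfemma" -> "srfemma" -> "srfema"
  "zfwvftedduy" -> "vftedduy" -> "ftedduy" -> "fteduy"
  "gxypjnnpdb" -> "pjnnpdb" -> "jnnpdb" -> "jnpdb"
  "bpazyy" -> "zyy" -> "yy" -> "y"
  "jezousmivb" -> "ousmivb" -> "usmivb" -> "usmivb"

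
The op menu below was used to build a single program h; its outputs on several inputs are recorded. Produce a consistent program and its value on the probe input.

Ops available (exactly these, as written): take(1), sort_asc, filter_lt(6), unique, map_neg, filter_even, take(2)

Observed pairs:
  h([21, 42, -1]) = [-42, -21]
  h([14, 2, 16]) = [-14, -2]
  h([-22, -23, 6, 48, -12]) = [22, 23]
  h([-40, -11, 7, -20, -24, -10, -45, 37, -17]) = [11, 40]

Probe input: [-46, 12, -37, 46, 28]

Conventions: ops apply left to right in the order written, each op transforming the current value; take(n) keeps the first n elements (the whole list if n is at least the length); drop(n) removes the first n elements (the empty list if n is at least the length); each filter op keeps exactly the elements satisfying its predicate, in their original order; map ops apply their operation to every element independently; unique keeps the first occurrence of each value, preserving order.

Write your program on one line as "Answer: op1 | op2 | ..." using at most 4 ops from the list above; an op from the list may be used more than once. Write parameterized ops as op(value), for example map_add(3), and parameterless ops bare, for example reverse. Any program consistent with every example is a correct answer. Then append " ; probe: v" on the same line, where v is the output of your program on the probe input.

take(2) | map_neg | sort_asc ; probe: [-12, 46]

Check, running the answer program on each example:
  [21, 42, -1] -> [21, 42] -> [-21, -42] -> [-42, -21]
  [14, 2, 16] -> [14, 2] -> [-14, -2] -> [-14, -2]
  [-22, -23, 6, 48, -12] -> [-22, -23] -> [22, 23] -> [22, 23]
  [-40, -11, 7, -20, -24, -10, -45, 37, -17] -> [-40, -11] -> [40, 11] -> [11, 40]
  probe: [-46, 12, -37, 46, 28] -> [-46, 12] -> [46, -12] -> [-12, 46]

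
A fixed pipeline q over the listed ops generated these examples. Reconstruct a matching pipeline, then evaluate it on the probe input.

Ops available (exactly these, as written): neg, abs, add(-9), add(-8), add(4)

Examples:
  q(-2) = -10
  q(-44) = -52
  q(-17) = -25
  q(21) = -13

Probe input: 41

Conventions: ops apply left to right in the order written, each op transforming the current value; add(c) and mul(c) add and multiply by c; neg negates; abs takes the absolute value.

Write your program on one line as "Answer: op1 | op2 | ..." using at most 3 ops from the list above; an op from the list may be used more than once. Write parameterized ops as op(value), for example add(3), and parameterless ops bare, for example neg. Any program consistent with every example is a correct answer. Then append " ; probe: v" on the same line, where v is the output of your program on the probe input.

add(-8) | abs | neg ; probe: -33

Check, running the answer program on each example:
  -2 -> -10 -> 10 -> -10
  -44 -> -52 -> 52 -> -52
  -17 -> -25 -> 25 -> -25
  21 -> 13 -> 13 -> -13
  probe: 41 -> 33 -> 33 -> -33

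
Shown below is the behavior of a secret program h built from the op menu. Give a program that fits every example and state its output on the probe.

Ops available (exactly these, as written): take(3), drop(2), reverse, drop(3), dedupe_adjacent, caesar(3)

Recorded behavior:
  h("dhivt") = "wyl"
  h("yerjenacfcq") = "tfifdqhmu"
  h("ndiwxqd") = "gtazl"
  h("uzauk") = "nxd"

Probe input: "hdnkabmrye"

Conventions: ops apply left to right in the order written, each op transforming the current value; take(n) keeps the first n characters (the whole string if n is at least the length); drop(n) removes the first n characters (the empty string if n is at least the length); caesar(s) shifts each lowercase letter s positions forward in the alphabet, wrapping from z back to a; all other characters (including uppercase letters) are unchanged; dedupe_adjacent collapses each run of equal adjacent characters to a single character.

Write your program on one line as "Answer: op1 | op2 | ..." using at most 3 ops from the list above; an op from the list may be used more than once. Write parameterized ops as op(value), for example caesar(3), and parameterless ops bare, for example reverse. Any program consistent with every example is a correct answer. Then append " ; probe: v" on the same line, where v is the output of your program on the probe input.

drop(2) | reverse | caesar(3) ; probe: "hbupednq"

Check, running the answer program on each example:
  "dhivt" -> "ivt" -> "tvi" -> "wyl"
  "yerjenacfcq" -> "rjenacfcq" -> "qcfcanejr" -> "tfifdqhmu"
  "ndiwxqd" -> "iwxqd" -> "dqxwi" -> "gtazl"
  "uzauk" -> "auk" -> "kua" -> "nxd"
  probe: "hdnkabmrye" -> "nkabmrye" -> "eyrmbakn" -> "hbupednq"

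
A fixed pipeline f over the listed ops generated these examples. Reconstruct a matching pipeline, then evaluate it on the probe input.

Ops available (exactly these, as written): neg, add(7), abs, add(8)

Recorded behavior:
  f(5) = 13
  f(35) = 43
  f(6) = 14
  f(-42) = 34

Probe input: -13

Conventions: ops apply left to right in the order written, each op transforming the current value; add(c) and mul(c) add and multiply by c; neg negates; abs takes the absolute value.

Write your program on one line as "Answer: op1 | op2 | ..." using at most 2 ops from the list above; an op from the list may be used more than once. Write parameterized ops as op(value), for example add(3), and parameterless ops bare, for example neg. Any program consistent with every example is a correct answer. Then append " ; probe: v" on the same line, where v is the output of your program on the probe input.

add(8) | abs ; probe: 5

Check, running the answer program on each example:
  5 -> 13 -> 13
  35 -> 43 -> 43
  6 -> 14 -> 14
  -42 -> -34 -> 34
  probe: -13 -> -5 -> 5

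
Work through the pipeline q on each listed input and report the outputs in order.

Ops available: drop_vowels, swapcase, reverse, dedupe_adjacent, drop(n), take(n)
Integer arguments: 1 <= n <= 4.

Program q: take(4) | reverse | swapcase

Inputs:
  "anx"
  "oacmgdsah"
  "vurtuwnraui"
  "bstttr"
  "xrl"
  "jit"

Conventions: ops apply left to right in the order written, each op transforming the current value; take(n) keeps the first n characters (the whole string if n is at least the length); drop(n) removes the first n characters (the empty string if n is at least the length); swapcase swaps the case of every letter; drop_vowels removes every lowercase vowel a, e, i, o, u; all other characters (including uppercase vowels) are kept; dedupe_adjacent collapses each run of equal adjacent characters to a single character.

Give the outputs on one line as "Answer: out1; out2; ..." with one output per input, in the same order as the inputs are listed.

"XNA"; "MCAO"; "TRUV"; "TTSB"; "LRX"; "TIJ"

Execution, op by op:
  "anx" -> "anx" -> "xna" -> "XNA"
  "oacmgdsah" -> "oacm" -> "mcao" -> "MCAO"
  "vurtuwnraui" -> "vurt" -> "truv" -> "TRUV"
  "bstttr" -> "bstt" -> "ttsb" -> "TTSB"
  "xrl" -> "xrl" -> "lrx" -> "LRX"
  "jit" -> "jit" -> "tij" -> "TIJ"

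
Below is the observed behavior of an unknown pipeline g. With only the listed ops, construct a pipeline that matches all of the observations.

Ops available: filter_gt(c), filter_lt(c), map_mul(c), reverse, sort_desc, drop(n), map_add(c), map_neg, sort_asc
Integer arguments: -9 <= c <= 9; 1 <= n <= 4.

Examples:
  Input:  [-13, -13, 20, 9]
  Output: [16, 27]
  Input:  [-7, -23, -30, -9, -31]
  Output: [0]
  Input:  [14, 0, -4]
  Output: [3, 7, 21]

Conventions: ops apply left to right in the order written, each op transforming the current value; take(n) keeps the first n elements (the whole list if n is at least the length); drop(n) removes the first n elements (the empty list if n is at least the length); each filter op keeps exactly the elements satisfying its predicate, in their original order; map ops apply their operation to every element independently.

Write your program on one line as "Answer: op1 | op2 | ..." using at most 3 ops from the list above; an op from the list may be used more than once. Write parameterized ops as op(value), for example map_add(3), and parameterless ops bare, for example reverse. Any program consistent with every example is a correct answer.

filter_gt(-8) | map_add(7) | reverse

Check, running the answer program on each example:
  [-13, -13, 20, 9] -> [20, 9] -> [27, 16] -> [16, 27]
  [-7, -23, -30, -9, -31] -> [-7] -> [0] -> [0]
  [14, 0, -4] -> [14, 0, -4] -> [21, 7, 3] -> [3, 7, 21]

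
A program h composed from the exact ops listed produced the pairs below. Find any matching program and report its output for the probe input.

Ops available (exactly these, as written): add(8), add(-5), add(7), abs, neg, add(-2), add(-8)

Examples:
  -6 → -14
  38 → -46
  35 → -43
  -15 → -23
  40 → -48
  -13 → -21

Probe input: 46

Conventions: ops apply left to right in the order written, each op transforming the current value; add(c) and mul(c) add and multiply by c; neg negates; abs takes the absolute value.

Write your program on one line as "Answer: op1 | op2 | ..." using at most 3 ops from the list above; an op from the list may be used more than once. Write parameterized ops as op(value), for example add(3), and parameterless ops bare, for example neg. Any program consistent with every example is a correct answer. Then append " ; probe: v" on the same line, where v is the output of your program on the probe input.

abs | neg | add(-8) ; probe: -54

Check, running the answer program on each example:
  -6 -> 6 -> -6 -> -14
  38 -> 38 -> -38 -> -46
  35 -> 35 -> -35 -> -43
  -15 -> 15 -> -15 -> -23
  40 -> 40 -> -40 -> -48
  -13 -> 13 -> -13 -> -21
  probe: 46 -> 46 -> -46 -> -54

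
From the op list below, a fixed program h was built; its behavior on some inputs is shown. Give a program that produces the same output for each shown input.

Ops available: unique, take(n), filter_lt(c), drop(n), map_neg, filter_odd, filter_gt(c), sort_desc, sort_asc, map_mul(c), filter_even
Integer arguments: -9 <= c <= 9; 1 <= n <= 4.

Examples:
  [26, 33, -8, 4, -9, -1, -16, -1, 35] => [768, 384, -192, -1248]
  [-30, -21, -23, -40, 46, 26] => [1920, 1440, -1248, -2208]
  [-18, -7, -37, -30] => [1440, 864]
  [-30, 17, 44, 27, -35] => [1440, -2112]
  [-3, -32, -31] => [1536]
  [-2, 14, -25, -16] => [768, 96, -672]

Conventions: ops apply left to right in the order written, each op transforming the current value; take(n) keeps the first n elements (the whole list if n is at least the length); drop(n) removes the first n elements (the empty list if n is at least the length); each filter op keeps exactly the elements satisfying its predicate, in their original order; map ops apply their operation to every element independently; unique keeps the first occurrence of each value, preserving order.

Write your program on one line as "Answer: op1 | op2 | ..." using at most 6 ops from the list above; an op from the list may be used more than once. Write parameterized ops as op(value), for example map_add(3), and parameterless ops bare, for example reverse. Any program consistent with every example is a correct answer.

filter_even | map_mul(-8) | map_neg | sort_asc | map_mul(-6)

Check, running the answer program on each example:
  [26, 33, -8, 4, -9, -1, -16, -1, 35] -> [26, -8, 4, -16] -> [-208, 64, -32, 128] -> [208, -64, 32, -128] -> [-128, -64, 32, 208] -> [768, 384, -192, -1248]
  [-30, -21, -23, -40, 46, 26] -> [-30, -40, 46, 26] -> [240, 320, -368, -208] -> [-240, -320, 368, 208] -> [-320, -240, 208, 368] -> [1920, 1440, -1248, -2208]
  [-18, -7, -37, -30] -> [-18, -30] -> [144, 240] -> [-144, -240] -> [-240, -144] -> [1440, 864]
  [-30, 17, 44, 27, -35] -> [-30, 44] -> [240, -352] -> [-240, 352] -> [-240, 352] -> [1440, -2112]
  [-3, -32, -31] -> [-32] -> [256] -> [-256] -> [-256] -> [1536]
  [-2, 14, -25, -16] -> [-2, 14, -16] -> [16, -112, 128] -> [-16, 112, -128] -> [-128, -16, 112] -> [768, 96, -672]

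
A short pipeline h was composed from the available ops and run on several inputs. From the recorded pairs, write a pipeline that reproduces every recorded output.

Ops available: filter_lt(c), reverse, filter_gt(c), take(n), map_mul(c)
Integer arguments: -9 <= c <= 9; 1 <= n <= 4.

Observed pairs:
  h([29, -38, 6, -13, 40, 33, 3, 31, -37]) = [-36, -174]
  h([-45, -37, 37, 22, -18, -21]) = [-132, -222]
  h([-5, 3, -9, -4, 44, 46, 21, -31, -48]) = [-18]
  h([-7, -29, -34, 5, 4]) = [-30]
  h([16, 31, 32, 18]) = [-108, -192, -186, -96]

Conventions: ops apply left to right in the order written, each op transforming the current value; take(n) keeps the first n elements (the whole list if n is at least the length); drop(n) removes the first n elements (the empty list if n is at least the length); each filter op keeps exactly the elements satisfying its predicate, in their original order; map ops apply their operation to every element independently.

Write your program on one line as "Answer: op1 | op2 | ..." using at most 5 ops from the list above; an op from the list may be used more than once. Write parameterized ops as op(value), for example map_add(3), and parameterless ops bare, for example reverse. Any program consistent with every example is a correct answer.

map_mul(-3) | take(4) | filter_lt(-5) | map_mul(2) | reverse

Check, running the answer program on each example:
  [29, -38, 6, -13, 40, 33, 3, 31, -37] -> [-87, 114, -18, 39, -120, -99, -9, -93, 111] -> [-87, 114, -18, 39] -> [-87, -18] -> [-174, -36] -> [-36, -174]
  [-45, -37, 37, 22, -18, -21] -> [135, 111, -111, -66, 54, 63] -> [135, 111, -111, -66] -> [-111, -66] -> [-222, -132] -> [-132, -222]
  [-5, 3, -9, -4, 44, 46, 21, -31, -48] -> [15, -9, 27, 12, -132, -138, -63, 93, 144] -> [15, -9, 27, 12] -> [-9] -> [-18] -> [-18]
  [-7, -29, -34, 5, 4] -> [21, 87, 102, -15, -12] -> [21, 87, 102, -15] -> [-15] -> [-30] -> [-30]
  [16, 31, 32, 18] -> [-48, -93, -96, -54] -> [-48, -93, -96, -54] -> [-48, -93, -96, -54] -> [-96, -186, -192, -108] -> [-108, -192, -186, -96]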